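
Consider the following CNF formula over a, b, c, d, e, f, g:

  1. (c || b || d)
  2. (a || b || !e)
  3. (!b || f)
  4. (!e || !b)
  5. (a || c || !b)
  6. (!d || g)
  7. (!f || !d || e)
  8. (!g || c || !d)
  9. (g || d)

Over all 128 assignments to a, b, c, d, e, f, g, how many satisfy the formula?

13

Case analysis on b and d:
  b=1, d=1: a clause becomes empty — 0.
  b=1, d=0: remaining (a,c,e,f,g) ∈ {(0,1,0,1,1); (1,0,0,1,1); (1,1,0,1,1)} — 3.
  b=0, d=1: remaining (a,c,e,f,g) ∈ {(0,1,0,0,1); (1,1,0,0,1); (1,1,1,0,1); (1,1,1,1,1)} — 4.
  b=0, d=0: f free; 3 ways for (a,c,e,g) × 2^1 = 6.
Total: 0 + 3 + 4 + 6 = 13.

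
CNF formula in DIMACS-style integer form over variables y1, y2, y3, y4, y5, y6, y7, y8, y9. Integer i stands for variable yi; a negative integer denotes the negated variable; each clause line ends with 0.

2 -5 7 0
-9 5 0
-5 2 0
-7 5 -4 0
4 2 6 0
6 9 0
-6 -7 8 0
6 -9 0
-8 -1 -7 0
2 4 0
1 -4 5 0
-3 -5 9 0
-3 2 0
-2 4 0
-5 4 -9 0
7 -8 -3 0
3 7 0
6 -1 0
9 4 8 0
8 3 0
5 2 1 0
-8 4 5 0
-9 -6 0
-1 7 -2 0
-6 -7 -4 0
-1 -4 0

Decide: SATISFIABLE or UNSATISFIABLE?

UNSATISFIABLE

y4 = True:
  y6 = True:
    propagation gives y9=False, y3=False, y7=True; an empty clause results — contradiction.
  y6 = False:
    propagation gives y9=True; an empty clause results — contradiction.
y4 = False:
  propagation gives y2=True; an empty clause results — contradiction.
Every branch closes, so no satisfying assignment exists.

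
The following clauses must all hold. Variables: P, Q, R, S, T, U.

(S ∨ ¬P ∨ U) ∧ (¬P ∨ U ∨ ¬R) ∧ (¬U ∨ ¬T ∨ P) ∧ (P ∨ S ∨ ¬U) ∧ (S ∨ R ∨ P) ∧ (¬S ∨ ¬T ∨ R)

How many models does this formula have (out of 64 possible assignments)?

Case analysis on P and S:
  P=T, S=T: Q free; 4 ways for (R,T,U) × 2^1 = 8.
  P=T, S=F: forces U=T; Q, R, T free → 2^3 = 8.
  P=F, S=T: Q free; 5 ways for (R,T,U) × 2^1 = 10.
  P=F, S=F: remaining (Q,R,T,U) ∈ {(F,T,F,F); (F,T,T,F); (T,T,F,F); (T,T,T,F)} — 4.
Total: 8 + 8 + 10 + 4 = 30.

30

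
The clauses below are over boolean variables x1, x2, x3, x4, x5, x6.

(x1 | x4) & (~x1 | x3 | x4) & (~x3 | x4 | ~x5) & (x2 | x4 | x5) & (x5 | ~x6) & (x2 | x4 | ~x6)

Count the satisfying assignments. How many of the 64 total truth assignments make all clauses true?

Split on x4, then x5.
  x4=1, x5=1: x1, x2, x3, x6 free → 2^4 = 16.
  x4=1, x5=0: forces x6=0; x1, x2, x3 free → 2^3 = 8.
  x4=0, x5=1: a clause becomes empty — 0.
  x4=0, x5=0: remaining (x1,x2,x3,x6) ∈ {(1,1,1,0)} — 1.
Total: 16 + 8 + 0 + 1 = 25.

25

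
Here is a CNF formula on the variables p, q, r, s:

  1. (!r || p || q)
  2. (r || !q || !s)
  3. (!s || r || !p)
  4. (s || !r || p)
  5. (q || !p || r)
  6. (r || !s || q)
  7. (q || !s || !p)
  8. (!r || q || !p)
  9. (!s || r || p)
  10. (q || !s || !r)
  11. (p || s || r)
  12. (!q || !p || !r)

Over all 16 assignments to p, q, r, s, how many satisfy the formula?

2

The models are:
  p=0 q=1 r=1 s=1
  p=1 q=1 r=0 s=0
That's 2 in total.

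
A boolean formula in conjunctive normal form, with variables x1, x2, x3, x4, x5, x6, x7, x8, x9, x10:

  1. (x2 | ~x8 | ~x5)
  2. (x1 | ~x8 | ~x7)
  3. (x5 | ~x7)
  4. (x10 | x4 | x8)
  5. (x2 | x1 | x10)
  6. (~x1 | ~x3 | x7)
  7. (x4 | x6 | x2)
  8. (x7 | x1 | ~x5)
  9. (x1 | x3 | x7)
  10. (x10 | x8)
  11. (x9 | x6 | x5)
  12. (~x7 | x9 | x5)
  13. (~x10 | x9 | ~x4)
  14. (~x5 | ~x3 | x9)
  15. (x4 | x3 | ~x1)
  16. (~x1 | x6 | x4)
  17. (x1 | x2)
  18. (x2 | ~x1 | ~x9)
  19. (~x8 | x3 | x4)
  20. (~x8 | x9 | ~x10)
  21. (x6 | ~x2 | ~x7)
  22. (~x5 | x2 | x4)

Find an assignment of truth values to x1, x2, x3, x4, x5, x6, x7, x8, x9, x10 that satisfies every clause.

x1 = T, x2 = T, x3 = F, x4 = T, x5 = T, x6 = T, x7 = T, x8 = F, x9 = T, x10 = T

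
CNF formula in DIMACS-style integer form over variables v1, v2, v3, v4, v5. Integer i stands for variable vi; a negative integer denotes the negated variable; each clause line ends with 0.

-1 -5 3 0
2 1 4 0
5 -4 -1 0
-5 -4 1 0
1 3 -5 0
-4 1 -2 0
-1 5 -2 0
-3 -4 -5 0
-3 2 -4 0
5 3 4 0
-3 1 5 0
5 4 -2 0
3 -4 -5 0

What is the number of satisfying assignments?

5

The models are:
  v1=F v2=F v3=F v4=T v5=F
  v1=F v2=T v3=T v4=F v5=T
  v1=T v2=F v3=T v4=F v5=F
  v1=T v2=F v3=T v4=F v5=T
  v1=T v2=T v3=T v4=F v5=T
That's 5 in total.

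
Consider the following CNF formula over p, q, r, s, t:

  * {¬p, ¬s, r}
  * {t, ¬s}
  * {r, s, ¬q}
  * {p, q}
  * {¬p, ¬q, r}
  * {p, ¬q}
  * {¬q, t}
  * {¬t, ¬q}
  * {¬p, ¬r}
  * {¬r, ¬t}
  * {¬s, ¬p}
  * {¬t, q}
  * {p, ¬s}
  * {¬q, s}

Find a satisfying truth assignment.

p=T  q=F  r=F  s=F  t=F

Set p = True and propagate.
  then r is forced to False.
  then s is forced to False.
  then q is forced to False.
  then t is forced to False.
Every clause has at least one true literal under this assignment.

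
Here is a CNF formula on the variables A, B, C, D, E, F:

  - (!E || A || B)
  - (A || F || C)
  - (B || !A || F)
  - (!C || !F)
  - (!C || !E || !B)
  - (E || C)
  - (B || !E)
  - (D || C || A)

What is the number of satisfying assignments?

Case analysis on C and A:
  C=T, A=T: remaining (B,D,E,F) ∈ {(T,F,F,F); (T,T,F,F)} — 2.
  C=T, A=F: remaining (B,D,E,F) ∈ {(F,F,F,F); (F,T,F,F); (T,F,F,F); (T,T,F,F)} — 4.
  C=F, A=T: remaining (B,D,E,F) ∈ {(T,F,T,F); (T,F,T,T); (T,T,T,F); (T,T,T,T)} — 4.
  C=F, A=F: remaining (B,D,E,F) ∈ {(T,T,T,T)} — 1.
Total: 2 + 4 + 4 + 1 = 11.

11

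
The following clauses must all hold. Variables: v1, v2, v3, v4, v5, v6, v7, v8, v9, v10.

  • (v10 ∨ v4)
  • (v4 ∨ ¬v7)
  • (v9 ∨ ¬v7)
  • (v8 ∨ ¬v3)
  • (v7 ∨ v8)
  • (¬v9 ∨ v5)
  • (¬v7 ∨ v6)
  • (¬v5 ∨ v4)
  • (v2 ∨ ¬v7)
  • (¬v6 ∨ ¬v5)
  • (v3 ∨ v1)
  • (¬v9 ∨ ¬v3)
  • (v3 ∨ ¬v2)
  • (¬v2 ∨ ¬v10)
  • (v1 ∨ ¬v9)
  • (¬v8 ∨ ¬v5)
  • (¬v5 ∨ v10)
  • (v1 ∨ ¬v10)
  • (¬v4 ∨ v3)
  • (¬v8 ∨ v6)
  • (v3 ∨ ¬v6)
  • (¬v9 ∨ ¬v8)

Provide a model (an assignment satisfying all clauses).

Try v1 = False.
  then v3 is forced to True.
  then v8 is forced to True.
  then v9 is forced to False.
  then v7 is forced to False.
  then v5 is forced to False.
  then v10 is forced to False.
  then v4 is forced to True.
  then v6 is forced to True.
v2 is now unconstrained; take v2 = True.
Every clause has at least one true literal under this assignment.

v1=F  v2=T  v3=T  v4=T  v5=F  v6=T  v7=F  v8=T  v9=F  v10=F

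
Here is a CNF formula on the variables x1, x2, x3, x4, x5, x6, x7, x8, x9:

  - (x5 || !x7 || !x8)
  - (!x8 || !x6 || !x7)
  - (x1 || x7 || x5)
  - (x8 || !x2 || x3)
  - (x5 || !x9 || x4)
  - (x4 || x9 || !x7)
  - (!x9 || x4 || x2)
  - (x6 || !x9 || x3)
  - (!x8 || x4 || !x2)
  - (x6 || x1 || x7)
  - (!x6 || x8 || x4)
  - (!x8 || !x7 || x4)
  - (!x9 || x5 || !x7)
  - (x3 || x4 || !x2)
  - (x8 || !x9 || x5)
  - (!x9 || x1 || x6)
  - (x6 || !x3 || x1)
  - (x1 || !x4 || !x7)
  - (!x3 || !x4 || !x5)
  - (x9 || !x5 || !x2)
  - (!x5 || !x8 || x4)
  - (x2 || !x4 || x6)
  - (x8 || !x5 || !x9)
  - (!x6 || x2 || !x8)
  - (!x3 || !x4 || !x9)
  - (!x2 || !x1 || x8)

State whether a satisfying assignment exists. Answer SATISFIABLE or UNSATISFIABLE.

SATISFIABLE

Set x1 = True and propagate.
Try x2 = False.
The remaining clauses are satisfied by x3 = False, x4 = False, x5 = False, x6 = False, x7 = False, x8 = True, x9 = False.
Every clause has at least one true literal under this assignment.
So x1 = T, x2 = F, x3 = F, x4 = F, x5 = F, x6 = F, x7 = F, x8 = T, x9 = F is a satisfying assignment.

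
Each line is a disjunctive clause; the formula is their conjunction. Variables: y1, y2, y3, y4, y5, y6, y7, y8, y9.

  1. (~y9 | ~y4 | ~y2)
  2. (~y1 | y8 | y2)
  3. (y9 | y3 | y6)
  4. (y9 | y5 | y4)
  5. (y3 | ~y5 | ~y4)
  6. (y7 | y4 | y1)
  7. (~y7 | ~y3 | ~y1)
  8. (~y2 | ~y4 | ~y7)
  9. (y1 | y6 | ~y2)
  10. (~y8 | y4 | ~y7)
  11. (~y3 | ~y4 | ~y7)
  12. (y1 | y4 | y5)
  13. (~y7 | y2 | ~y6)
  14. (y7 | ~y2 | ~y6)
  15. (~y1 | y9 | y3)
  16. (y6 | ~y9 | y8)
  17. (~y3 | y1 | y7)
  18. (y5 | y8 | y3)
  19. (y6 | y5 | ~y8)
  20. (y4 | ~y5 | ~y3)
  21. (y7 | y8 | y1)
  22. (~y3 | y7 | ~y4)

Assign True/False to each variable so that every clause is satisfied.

y1 = 1, y2 = 1, y3 = 0, y4 = 0, y5 = 1, y6 = 1, y7 = 1, y8 = 0, y9 = 1

Check each clause:
  1. (~y4 | ~y2 | ~y9) — ~y4 is true.
  2. (y2 | y8 | ~y1) — y2 is true.
  3. (y9 | y3 | y6) — y9 is true.
  4. (y9 | y5 | y4) — y9 is true.
  5. (y3 | ~y4 | ~y5) — ~y4 is true.
  6. (y7 | y1 | y4) — y1 is true.
  7. (~y1 | ~y7 | ~y3) — ~y3 is true.
  8. (~y4 | ~y2 | ~y7) — ~y4 is true.
  9. (y1 | ~y2 | y6) — y1 is true.
  10. (~y8 | ~y7 | y4) — ~y8 is true.
  11. (~y4 | ~y3 | ~y7) — ~y4 is true.
  12. (y5 | y1 | y4) — y1 is true.
  13. (y2 | ~y6 | ~y7) — y2 is true.
  14. (~y6 | ~y2 | y7) — y7 is true.
  15. (y9 | ~y1 | y3) — y9 is true.
  16. (~y9 | y6 | y8) — y6 is true.
  17. (~y3 | y7 | y1) — y1 is true.
  18. (y3 | y5 | y8) — y5 is true.
  19. (~y8 | y6 | y5) — ~y8 is true.
  20. (~y3 | ~y5 | y4) — ~y3 is true.
  21. (y1 | y8 | y7) — y1 is true.
  22. (~y4 | ~y3 | y7) — ~y4 is true.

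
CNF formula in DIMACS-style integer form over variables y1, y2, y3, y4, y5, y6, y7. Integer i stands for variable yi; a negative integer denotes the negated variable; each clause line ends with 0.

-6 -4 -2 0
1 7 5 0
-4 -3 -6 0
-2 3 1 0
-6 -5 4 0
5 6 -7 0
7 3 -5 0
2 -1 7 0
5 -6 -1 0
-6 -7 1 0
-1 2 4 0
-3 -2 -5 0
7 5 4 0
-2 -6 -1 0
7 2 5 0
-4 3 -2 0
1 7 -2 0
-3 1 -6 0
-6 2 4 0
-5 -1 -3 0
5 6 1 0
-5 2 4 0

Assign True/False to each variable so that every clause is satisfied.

y1 = F, y2 = F, y3 = T, y4 = T, y5 = T, y6 = F, y7 = T

Branch on y1: take y1 = False.
Set y2 = False and propagate.
Set y3 = True and propagate.
  then y6 is forced to False.
  then y5 is forced to True.
  then y4 is forced to True.
y7 is now unconstrained; take y7 = True.
Every clause has at least one true literal under this assignment.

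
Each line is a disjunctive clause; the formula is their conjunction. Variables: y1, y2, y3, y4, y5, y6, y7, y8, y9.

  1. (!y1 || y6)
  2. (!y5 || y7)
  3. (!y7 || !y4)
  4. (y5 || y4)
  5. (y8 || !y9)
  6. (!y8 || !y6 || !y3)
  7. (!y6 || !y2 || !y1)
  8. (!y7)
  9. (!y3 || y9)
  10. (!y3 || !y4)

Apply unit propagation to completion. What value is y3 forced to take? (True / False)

False

Unit clause (!y7) sets y7 = False.
(y7 || !y5): since y7 = False, the clause reduces to (!y5). y5 = False.
From (y5 || y4) and y5 = False: y4 = True.
(!y4 || !y3): since y4 = True, the clause reduces to (!y3). y3 = False.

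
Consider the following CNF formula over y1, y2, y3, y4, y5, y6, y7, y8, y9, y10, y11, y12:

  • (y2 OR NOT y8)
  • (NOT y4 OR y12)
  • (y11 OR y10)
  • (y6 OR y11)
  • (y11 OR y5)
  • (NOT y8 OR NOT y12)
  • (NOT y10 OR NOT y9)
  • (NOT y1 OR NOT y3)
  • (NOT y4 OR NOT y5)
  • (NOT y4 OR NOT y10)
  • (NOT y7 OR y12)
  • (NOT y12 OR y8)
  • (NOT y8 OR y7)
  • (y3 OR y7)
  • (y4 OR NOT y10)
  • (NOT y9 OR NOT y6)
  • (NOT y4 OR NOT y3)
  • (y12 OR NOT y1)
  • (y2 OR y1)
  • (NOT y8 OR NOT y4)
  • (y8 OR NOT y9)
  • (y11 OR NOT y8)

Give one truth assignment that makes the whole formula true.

y1=False, y2=True, y3=True, y4=False, y5=True, y6=True, y7=False, y8=False, y9=False, y10=False, y11=True, y12=False

Pure literal: y2 appears only positively; assign y2 = True.
y9 occurs only negated in the remaining clauses — set y9 = False.
Branch on y1: take y1 = False.
Set y3 = True and propagate.
  then y4 is forced to False.
  then y10 is forced to False.
  then y11 is forced to True.
Branch on y7: take y7 = False.
  then y8 is forced to False.
  then y12 is forced to False.
y5, y6 are now unconstrained; take y5 = True, y6 = True.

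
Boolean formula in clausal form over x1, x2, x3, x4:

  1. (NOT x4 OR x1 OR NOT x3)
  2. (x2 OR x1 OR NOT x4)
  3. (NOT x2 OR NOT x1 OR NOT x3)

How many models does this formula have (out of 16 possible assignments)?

11

Case analysis on x1 and x2:
  x1=1, x2=1: remaining (x3,x4) ∈ {(0,0); (0,1)} — 2.
  x1=1, x2=0: remaining (x3,x4) ∈ {(0,0); (0,1); (1,0); (1,1)} — 4.
  x1=0, x2=1: remaining (x3,x4) ∈ {(0,0); (0,1); (1,0)} — 3.
  x1=0, x2=0: remaining (x3,x4) ∈ {(0,0); (1,0)} — 2.
Total: 2 + 4 + 3 + 2 = 11.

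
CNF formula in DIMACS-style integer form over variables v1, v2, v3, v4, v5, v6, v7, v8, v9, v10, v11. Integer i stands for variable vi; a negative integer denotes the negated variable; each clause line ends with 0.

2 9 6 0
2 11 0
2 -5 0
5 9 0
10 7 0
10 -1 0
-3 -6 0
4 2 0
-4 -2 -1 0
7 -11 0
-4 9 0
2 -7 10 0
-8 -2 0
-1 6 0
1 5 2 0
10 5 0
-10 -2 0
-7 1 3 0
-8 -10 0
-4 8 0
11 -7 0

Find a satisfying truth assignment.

v1 = False, v2 = True, v3 = True, v4 = False, v5 = True, v6 = False, v7 = True, v8 = False, v9 = True, v10 = False, v11 = True

v9 occurs only positively in the remaining clauses — set v9 = True.
Try v1 = False.
Try v2 = True.
  then v8 is forced to False.
  then v10 is forced to False.
  then v7 is forced to True.
  then v5 is forced to True.
  then v3 is forced to True.
  then v6 is forced to False.
  then v4 is forced to False.
  then v11 is forced to True.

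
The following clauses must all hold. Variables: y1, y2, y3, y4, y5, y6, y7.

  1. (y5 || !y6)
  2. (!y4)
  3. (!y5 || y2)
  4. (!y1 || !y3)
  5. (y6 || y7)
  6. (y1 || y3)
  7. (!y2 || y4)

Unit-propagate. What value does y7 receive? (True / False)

(!y4) is a unit clause: y4 = False.
From (y4 || !y2) and y4 = False: y2 = False.
In (y2 || !y5), y2 is now false; !y5 must hold, so y5 = False.
(!y6 || y5): since y5 = False, the clause reduces to (!y6). y6 = False.
(y7 || y6) with y6 = False leaves only y7, so y7 = True.

True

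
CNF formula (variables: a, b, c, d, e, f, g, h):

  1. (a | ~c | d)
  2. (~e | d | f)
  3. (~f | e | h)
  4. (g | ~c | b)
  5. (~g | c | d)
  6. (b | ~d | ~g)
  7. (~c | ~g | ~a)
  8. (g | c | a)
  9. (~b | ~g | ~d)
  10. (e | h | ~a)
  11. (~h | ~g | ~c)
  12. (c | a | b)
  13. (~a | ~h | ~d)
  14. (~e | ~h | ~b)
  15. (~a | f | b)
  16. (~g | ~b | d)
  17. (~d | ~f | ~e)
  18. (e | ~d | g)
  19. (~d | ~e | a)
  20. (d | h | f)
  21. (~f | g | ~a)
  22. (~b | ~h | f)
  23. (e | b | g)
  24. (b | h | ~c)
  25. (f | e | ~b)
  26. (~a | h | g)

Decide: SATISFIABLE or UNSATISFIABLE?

UNSATISFIABLE

g = True:
  d = True:
    propagation gives b=True; an empty clause results — contradiction.
  d = False:
    propagation gives c=True, a=True; an empty clause results — contradiction.
g = False:
  a = True:
    propagation gives f=False, b=True, h=False; an empty clause results — contradiction.
  a = False:
    propagation gives c=True, d=True, b=True, e=True; an empty clause results — contradiction.
Every branch closes, so no satisfying assignment exists.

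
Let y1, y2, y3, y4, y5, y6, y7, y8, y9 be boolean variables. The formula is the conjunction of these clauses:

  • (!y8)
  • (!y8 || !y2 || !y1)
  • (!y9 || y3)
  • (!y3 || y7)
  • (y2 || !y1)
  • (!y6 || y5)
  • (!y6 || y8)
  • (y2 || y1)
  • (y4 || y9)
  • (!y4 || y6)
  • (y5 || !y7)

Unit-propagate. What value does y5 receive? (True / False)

True

(!y8) stands alone — y8 = False.
(!y6 || y8) with y8 = False leaves only !y6, so y6 = False.
(!y4 || y6): since y6 = False, the clause reduces to (!y4). y4 = False.
(y9 || y4): since y4 = False, the clause reduces to (y9). y9 = True.
(!y9 || y3) with y9 = True leaves only y3, so y3 = True.
(y7 || !y3) with y3 = True leaves only y7, so y7 = True.
From (!y7 || y5) and y7 = True: y5 = True.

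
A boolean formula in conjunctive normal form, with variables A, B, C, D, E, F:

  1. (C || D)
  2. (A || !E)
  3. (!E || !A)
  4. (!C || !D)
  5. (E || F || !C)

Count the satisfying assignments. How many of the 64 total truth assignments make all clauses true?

Case analysis on C and E:
  C=1, E=1: a clause becomes empty — 0.
  C=1, E=0: remaining (A,B,D,F) ∈ {(0,0,0,1); (0,1,0,1); (1,0,0,1); (1,1,0,1)} — 4.
  C=0, E=1: a clause becomes empty — 0.
  C=0, E=0: forces D=1; A, B, F free → 2^3 = 8.
Total: 0 + 4 + 0 + 8 = 12.

12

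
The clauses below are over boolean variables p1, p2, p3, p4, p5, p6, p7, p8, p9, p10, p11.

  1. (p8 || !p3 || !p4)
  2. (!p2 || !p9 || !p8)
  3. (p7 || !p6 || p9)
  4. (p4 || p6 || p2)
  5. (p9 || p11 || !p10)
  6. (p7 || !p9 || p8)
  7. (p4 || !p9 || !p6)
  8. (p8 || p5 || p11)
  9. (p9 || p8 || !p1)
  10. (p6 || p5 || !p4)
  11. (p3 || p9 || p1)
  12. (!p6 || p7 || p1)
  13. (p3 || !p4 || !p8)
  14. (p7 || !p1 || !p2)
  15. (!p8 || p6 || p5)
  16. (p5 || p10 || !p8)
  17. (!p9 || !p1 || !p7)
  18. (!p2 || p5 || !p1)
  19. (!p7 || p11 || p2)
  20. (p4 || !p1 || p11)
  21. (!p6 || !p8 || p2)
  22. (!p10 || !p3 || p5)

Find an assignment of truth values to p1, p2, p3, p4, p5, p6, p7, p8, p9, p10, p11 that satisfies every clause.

p1=False, p2=True, p3=False, p4=True, p5=False, p6=True, p7=True, p8=False, p9=True, p10=True, p11=True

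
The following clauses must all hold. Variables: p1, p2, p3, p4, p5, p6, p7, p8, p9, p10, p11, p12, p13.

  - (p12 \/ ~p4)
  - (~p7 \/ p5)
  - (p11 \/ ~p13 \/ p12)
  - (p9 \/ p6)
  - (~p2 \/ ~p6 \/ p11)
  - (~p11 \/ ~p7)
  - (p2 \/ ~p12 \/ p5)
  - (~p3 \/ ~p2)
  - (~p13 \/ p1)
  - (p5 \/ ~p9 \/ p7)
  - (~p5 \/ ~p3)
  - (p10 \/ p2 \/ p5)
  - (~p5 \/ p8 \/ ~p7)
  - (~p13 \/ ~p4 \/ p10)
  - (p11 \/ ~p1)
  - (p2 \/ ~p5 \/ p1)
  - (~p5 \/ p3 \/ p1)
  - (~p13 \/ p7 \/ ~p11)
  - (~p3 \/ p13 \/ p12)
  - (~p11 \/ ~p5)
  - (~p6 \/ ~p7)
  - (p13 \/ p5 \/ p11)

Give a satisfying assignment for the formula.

p4 occurs only negated in the remaining clauses — set p4 = False.
Pure literal: p10 appears only positively; assign p10 = True.
Branch on p1: take p1 = True.
  then p11 is forced to True.
  then p7 is forced to False.
  then p13 is forced to False.
  then p5 is forced to False.
  then p9 is forced to False.
  then p6 is forced to True.
Set p2 = True and propagate.
  then p3 is forced to False.
p8, p12 are now unconstrained; take p8 = False, p12 = True.

p1 = T  p2 = T  p3 = F  p4 = F  p5 = F  p6 = T  p7 = F  p8 = F  p9 = F  p10 = T  p11 = T  p12 = T  p13 = F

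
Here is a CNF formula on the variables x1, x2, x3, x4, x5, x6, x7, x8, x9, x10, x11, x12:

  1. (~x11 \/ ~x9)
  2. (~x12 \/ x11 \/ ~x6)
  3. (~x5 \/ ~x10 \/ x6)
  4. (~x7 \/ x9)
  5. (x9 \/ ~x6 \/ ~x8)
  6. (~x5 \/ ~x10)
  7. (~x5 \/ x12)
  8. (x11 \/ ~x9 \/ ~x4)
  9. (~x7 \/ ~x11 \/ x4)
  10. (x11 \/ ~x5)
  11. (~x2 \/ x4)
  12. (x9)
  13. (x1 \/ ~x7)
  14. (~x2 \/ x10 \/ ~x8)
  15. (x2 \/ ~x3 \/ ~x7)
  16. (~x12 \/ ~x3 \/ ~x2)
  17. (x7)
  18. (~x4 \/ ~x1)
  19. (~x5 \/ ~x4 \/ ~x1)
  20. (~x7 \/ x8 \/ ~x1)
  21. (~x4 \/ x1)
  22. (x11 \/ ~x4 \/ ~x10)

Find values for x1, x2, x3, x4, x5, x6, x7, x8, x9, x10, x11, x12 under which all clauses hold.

(x9) is a unit clause, so x9 = True.
Unit propagation: (~x11) forces x11 = False.
Unit propagation: (~x4) forces x4 = False.
Unit propagation: (~x5) forces x5 = False.
The clause (~x2) is unit: x2 must be False.
(x7) is a unit clause, so x7 = True.
(x1) is a unit clause, so x1 = True.
The clause (~x3) is unit: x3 must be False.
Unit propagation: (x8) forces x8 = True.
x12 occurs only negated in the remaining clauses — set x12 = False.
x6, x10 are now unconstrained; take x6 = True, x10 = False.
Check each clause:
  1. (~x11 \/ ~x9) — ~x11 is true.
  2. (~x12 \/ x11 \/ ~x6) — ~x12 is true.
  3. (~x10 \/ ~x5 \/ x6) — ~x5 is true.
  4. (x9 \/ ~x7) — x9 is true.
  5. (~x8 \/ ~x6 \/ x9) — x9 is true.
  6. (~x5 \/ ~x10) — ~x5 is true.
  7. (x12 \/ ~x5) — ~x5 is true.
  8. (x11 \/ ~x4 \/ ~x9) — ~x4 is true.
  9. (x4 \/ ~x7 \/ ~x11) — ~x11 is true.
  10. (x11 \/ ~x5) — ~x5 is true.
  11. (~x2 \/ x4) — ~x2 is true.
  12. (x9) — x9 is true.
  13. (~x7 \/ x1) — x1 is true.
  14. (x10 \/ ~x8 \/ ~x2) — ~x2 is true.
  15. (~x7 \/ ~x3 \/ x2) — ~x3 is true.
  16. (~x2 \/ ~x12 \/ ~x3) — ~x12 is true.
  17. (x7) — x7 is true.
  18. (~x4 \/ ~x1) — ~x4 is true.
  19. (~x4 \/ ~x1 \/ ~x5) — ~x5 is true.
  20. (x8 \/ ~x1 \/ ~x7) — x8 is true.
  21. (x1 \/ ~x4) — x1 is true.
  22. (~x10 \/ x11 \/ ~x4) — ~x4 is true.

x1=T  x2=F  x3=F  x4=F  x5=F  x6=T  x7=T  x8=T  x9=T  x10=F  x11=F  x12=F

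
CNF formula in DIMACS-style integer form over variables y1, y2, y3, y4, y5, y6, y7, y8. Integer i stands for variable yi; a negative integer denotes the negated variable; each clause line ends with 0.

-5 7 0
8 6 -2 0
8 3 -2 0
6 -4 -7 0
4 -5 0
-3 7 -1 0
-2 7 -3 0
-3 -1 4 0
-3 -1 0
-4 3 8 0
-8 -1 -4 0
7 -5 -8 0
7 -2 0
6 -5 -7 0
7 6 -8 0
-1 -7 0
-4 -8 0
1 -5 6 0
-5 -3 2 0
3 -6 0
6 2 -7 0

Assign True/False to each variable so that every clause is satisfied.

y1 = F, y2 = F, y3 = T, y4 = F, y5 = F, y6 = T, y7 = T, y8 = T

Check each clause:
  1. (!y5 || y7) — !y5 is true.
  2. (y8 || y6 || !y2) — y8 is true.
  3. (y3 || !y2 || y8) — y8 is true.
  4. (!y4 || y6 || !y7) — !y4 is true.
  5. (!y5 || y4) — !y5 is true.
  6. (y7 || !y3 || !y1) — !y1 is true.
  7. (y7 || !y2 || !y3) — !y2 is true.
  8. (y4 || !y1 || !y3) — !y1 is true.
  9. (!y1 || !y3) — !y1 is true.
  10. (y8 || y3 || !y4) — y8 is true.
  11. (!y4 || !y8 || !y1) — !y4 is true.
  12. (y7 || !y8 || !y5) — !y5 is true.
  13. (!y2 || y7) — !y2 is true.
  14. (y6 || !y7 || !y5) — !y5 is true.
  15. (!y8 || y7 || y6) — y6 is true.
  16. (!y1 || !y7) — !y1 is true.
  17. (!y4 || !y8) — !y4 is true.
  18. (y6 || y1 || !y5) — !y5 is true.
  19. (!y5 || !y3 || y2) — !y5 is true.
  20. (y3 || !y6) — y3 is true.
  21. (y6 || y2 || !y7) — y6 is true.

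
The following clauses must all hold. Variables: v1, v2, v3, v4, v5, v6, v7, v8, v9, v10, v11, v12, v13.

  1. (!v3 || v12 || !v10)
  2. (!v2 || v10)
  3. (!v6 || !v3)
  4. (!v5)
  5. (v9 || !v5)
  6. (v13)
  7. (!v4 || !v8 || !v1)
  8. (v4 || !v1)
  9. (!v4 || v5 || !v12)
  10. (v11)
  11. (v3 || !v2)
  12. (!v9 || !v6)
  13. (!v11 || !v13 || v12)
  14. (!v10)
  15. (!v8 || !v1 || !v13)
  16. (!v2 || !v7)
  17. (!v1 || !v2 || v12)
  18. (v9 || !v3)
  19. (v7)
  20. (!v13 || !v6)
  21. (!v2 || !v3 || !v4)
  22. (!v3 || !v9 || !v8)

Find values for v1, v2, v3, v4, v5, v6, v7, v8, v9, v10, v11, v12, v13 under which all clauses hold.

v1=False  v2=False  v3=False  v4=False  v5=False  v6=False  v7=True  v8=True  v9=True  v10=False  v11=True  v12=True  v13=True

(!v5) is a unit clause, so v5 = False.
(v13) is a unit clause, so v13 = True.
The clause (v11) is unit: v11 must be True.
The clause (v12) is unit: v12 must be True.
(!v4) is a unit clause, so v4 = False.
Unit propagation: (!v1) forces v1 = False.
Unit propagation: (!v10) forces v10 = False.
The clause (!v2) is unit: v2 must be False.
The clause (v7) is unit: v7 must be True.
The clause (!v6) is unit: v6 must be False.
v3 occurs only negated in the remaining clauses — set v3 = False.
v8, v9 are now unconstrained; take v8 = True, v9 = True.
Every clause has at least one true literal under this assignment.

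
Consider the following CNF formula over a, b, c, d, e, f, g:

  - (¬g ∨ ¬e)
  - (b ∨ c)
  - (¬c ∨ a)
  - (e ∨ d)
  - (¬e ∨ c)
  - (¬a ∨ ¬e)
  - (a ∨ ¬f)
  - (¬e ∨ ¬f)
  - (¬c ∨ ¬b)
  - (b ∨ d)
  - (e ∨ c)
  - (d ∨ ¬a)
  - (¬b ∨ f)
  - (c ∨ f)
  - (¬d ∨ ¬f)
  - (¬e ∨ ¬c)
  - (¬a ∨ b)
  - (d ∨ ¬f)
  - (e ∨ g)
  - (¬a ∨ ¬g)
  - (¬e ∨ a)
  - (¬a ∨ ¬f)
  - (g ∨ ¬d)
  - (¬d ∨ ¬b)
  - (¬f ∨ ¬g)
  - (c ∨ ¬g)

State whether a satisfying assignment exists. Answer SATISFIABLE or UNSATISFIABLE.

UNSATISFIABLE

e = True:
  propagation gives g=False, c=True; an empty clause results — contradiction.
e = False:
  propagation gives d=True, c=True, a=True, b=False; an empty clause results — contradiction.
Every branch closes, so no satisfying assignment exists.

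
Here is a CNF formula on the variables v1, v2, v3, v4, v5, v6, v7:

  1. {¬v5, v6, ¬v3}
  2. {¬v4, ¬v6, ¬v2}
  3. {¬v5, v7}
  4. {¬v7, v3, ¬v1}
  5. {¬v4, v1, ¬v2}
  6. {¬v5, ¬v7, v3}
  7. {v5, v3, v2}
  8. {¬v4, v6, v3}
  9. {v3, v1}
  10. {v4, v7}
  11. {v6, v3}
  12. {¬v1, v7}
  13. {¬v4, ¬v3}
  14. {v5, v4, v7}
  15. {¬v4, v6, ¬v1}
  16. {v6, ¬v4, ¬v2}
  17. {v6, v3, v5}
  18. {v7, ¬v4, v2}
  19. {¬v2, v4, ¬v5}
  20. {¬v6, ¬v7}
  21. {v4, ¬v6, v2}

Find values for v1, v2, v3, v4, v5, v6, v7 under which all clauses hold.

v1=0  v2=0  v3=1  v4=0  v5=0  v6=0  v7=1

Set v1 = False and propagate.
  then v3 is forced to True.
  then v4 is forced to False.
  then v7 is forced to True.
  then v6 is forced to False.
  then v5 is forced to False.
v2 is now unconstrained; take v2 = False.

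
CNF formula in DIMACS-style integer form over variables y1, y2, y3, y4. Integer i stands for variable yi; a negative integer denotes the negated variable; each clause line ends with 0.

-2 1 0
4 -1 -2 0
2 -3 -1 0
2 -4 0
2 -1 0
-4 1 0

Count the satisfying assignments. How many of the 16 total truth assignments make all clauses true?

4

The models are:
  y1=0 y2=0 y3=0 y4=0
  y1=0 y2=0 y3=1 y4=0
  y1=1 y2=1 y3=0 y4=1
  y1=1 y2=1 y3=1 y4=1
That's 4 in total.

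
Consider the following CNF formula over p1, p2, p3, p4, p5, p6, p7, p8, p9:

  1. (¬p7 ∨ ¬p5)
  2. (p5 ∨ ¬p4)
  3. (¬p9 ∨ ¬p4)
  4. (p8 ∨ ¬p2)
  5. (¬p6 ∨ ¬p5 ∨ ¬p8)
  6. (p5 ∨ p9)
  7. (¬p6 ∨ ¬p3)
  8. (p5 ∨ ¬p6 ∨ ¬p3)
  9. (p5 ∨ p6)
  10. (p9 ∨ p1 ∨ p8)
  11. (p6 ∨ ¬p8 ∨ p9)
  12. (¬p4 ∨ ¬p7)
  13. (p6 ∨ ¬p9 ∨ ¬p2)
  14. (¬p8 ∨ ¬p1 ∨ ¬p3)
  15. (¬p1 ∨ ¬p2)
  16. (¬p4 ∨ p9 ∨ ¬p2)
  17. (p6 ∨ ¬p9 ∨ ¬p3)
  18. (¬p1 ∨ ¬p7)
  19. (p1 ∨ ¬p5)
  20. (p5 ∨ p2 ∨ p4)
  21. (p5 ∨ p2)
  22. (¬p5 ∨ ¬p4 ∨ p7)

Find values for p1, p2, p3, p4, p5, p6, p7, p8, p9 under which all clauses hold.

Pure literal: p3 appears only negated; assign p3 = False.
Branch on p1: take p1 = False.
  then p5 is forced to False.
  then p4 is forced to False.
  then p9 is forced to True.
  then p6 is forced to True.
  then p2 is forced to True.
  then p8 is forced to True.
p7 is now unconstrained; take p7 = True.
Check each clause:
  1. (¬p7 ∨ ¬p5) — ¬p5 is true.
  2. (¬p4 ∨ p5) — ¬p4 is true.
  3. (¬p9 ∨ ¬p4) — ¬p4 is true.
  4. (¬p2 ∨ p8) — p8 is true.
  5. (¬p6 ∨ ¬p5 ∨ ¬p8) — ¬p5 is true.
  6. (p9 ∨ p5) — p9 is true.
  7. (¬p6 ∨ ¬p3) — ¬p3 is true.
  8. (p5 ∨ ¬p6 ∨ ¬p3) — ¬p3 is true.
  9. (p6 ∨ p5) — p6 is true.
  10. (p8 ∨ p1 ∨ p9) — p8 is true.
  11. (¬p8 ∨ p6 ∨ p9) — p9 is true.
  12. (¬p7 ∨ ¬p4) — ¬p4 is true.
  13. (¬p2 ∨ p6 ∨ ¬p9) — p6 is true.
  14. (¬p8 ∨ ¬p3 ∨ ¬p1) — ¬p3 is true.
  15. (¬p2 ∨ ¬p1) — ¬p1 is true.
  16. (¬p4 ∨ ¬p2 ∨ p9) — p9 is true.
  17. (¬p3 ∨ p6 ∨ ¬p9) — ¬p3 is true.
  18. (¬p7 ∨ ¬p1) — ¬p1 is true.
  19. (p1 ∨ ¬p5) — ¬p5 is true.
  20. (p4 ∨ p2 ∨ p5) — p2 is true.
  21. (p2 ∨ p5) — p2 is true.
  22. (p7 ∨ ¬p4 ∨ ¬p5) — ¬p5 is true.

p1 = False, p2 = True, p3 = False, p4 = False, p5 = False, p6 = True, p7 = True, p8 = True, p9 = True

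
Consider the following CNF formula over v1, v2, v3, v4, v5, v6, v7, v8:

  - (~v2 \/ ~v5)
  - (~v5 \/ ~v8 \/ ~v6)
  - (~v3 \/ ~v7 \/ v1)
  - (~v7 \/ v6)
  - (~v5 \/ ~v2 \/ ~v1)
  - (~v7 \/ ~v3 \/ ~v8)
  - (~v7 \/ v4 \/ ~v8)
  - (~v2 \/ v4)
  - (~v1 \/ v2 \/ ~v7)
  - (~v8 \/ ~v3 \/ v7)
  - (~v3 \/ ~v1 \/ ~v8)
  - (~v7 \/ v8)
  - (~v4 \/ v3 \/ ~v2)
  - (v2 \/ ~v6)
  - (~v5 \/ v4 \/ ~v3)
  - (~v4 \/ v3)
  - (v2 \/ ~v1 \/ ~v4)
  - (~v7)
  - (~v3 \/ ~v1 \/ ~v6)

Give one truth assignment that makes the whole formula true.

v1 = True, v2 = False, v3 = False, v4 = False, v5 = False, v6 = False, v7 = False, v8 = True

Check each clause:
  1. (~v5 \/ ~v2) — ~v5 is true.
  2. (~v6 \/ ~v5 \/ ~v8) — ~v6 is true.
  3. (~v3 \/ v1 \/ ~v7) — v1 is true.
  4. (~v7 \/ v6) — ~v7 is true.
  5. (~v1 \/ ~v5 \/ ~v2) — ~v5 is true.
  6. (~v3 \/ ~v8 \/ ~v7) — ~v7 is true.
  7. (~v8 \/ v4 \/ ~v7) — ~v7 is true.
  8. (~v2 \/ v4) — ~v2 is true.
  9. (v2 \/ ~v1 \/ ~v7) — ~v7 is true.
  10. (~v3 \/ ~v8 \/ v7) — ~v3 is true.
  11. (~v3 \/ ~v8 \/ ~v1) — ~v3 is true.
  12. (v8 \/ ~v7) — v8 is true.
  13. (~v2 \/ v3 \/ ~v4) — ~v4 is true.
  14. (v2 \/ ~v6) — ~v6 is true.
  15. (~v3 \/ ~v5 \/ v4) — ~v5 is true.
  16. (~v4 \/ v3) — ~v4 is true.
  17. (~v1 \/ ~v4 \/ v2) — ~v4 is true.
  18. (~v7) — ~v7 is true.
  19. (~v6 \/ ~v1 \/ ~v3) — ~v6 is true.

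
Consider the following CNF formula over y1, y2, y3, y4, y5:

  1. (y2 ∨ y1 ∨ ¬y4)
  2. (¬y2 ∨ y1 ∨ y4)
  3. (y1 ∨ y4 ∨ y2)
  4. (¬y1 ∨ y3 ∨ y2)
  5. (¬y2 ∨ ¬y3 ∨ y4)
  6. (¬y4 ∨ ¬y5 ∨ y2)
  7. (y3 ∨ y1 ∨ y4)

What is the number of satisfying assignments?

13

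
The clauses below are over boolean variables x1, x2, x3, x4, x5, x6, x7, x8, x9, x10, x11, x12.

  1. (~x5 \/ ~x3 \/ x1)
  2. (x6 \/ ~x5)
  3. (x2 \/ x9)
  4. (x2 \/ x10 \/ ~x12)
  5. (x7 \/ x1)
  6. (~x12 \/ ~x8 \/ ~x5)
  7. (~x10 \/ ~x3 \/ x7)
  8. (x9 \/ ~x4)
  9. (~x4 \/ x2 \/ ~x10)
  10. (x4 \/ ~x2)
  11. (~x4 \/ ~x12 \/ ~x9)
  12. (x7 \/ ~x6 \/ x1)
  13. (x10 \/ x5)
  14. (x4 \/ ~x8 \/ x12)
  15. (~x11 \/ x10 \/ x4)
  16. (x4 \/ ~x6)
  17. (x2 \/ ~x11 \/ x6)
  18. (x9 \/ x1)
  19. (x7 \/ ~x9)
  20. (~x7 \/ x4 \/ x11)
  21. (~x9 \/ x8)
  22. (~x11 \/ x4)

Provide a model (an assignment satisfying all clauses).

x1 occurs only positively in the remaining clauses — set x1 = True.
x3 occurs only negated in the remaining clauses — set x3 = False.
Try x2 = True.
  then x4 is forced to True.
  then x9 is forced to True.
  then x12 is forced to False.
  then x7 is forced to True.
  then x8 is forced to True.
For the remaining variables, x5 = False, x6 = True, x10 = True, x11 = True works.

x1=T, x2=T, x3=F, x4=T, x5=F, x6=T, x7=T, x8=T, x9=T, x10=T, x11=T, x12=F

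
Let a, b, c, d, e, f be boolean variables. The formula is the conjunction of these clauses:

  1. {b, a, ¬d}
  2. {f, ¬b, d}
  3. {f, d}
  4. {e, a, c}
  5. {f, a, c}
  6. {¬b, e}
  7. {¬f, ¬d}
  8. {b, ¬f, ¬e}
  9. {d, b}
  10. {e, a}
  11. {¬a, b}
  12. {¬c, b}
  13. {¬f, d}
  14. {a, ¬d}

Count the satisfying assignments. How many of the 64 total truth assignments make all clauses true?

Satisfying assignments:
  a=1 b=1 c=0 d=1 e=1 f=0
  a=1 b=1 c=1 d=1 e=1 f=0
Count: 2.

2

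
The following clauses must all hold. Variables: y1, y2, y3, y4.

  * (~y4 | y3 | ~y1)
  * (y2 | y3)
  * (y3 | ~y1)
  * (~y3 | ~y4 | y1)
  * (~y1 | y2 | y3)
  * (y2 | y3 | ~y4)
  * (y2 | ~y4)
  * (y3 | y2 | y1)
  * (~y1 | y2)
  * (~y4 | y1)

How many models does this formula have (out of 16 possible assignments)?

5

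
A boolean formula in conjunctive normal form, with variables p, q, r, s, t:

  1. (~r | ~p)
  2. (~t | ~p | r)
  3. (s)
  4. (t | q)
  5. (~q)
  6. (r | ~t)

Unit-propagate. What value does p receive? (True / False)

False

Unit clause (s) sets s = True.
(~q) stands alone — q = False.
(t | q) with q = False leaves only t, so t = True.
(r | ~t) with t = True leaves only r, so r = True.
(~r | ~p) with r = True leaves only ~p, so p = False.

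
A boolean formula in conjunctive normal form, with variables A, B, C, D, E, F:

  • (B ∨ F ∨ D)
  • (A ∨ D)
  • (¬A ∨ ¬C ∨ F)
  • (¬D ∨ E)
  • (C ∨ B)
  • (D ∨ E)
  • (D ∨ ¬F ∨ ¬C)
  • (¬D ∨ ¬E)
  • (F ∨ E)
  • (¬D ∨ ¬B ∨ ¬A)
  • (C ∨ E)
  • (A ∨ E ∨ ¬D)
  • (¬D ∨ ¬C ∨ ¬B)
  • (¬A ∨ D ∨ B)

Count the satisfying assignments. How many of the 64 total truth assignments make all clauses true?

2

Satisfying assignments:
  A=T B=T C=F D=F E=T F=F
  A=T B=T C=F D=F E=T F=T
Count: 2.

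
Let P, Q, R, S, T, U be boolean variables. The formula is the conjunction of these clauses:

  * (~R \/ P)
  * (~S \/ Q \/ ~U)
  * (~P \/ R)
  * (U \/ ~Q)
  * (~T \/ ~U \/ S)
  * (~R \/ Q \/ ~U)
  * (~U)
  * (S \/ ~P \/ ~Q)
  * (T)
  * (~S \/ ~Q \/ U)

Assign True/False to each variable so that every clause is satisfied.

P=1, Q=0, R=1, S=1, T=1, U=0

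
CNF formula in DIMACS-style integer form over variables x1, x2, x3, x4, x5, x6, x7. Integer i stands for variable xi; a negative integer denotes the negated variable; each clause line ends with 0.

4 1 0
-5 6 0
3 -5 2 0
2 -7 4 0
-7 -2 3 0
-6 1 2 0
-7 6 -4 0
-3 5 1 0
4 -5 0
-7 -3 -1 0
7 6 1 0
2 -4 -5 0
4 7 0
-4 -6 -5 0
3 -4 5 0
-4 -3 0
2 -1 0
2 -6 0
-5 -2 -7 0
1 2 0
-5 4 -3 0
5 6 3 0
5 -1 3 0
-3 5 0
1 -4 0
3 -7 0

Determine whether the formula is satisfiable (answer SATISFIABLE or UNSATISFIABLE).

UNSATISFIABLE

x5 = True:
  propagation gives x6=True, x4=True; an empty clause results — contradiction.
x5 = False:
  propagation gives x3=False, x4=False, x1=True; an empty clause results — contradiction.
Every branch closes, so no satisfying assignment exists.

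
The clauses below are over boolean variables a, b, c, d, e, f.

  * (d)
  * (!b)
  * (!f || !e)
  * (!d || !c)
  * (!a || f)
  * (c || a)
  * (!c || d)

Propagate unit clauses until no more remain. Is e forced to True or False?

False

(d) is a unit clause: d = True.
(!b) stands alone — b = False.
From (!d || !c) and d = True: c = False.
In (a || c), c is now false; a must hold, so a = True.
In (!a || f), !a is now false; f must hold, so f = True.
From (!e || !f) and f = True: e = False.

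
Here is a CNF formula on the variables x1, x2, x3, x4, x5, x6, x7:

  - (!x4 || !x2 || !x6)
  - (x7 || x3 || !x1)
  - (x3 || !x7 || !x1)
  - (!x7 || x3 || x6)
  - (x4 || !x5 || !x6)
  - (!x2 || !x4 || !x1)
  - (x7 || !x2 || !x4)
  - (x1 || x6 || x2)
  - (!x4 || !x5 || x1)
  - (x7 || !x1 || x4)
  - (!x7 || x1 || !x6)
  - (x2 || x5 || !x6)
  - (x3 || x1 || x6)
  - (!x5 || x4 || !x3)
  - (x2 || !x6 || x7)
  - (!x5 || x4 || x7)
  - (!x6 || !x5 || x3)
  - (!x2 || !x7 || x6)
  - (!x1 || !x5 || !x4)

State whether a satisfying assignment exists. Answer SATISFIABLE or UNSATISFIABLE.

SATISFIABLE

Branch on x1: take x1 = True.
Try x2 = True.
  then x4 is forced to False.
  then x7 is forced to True.
  then x3 is forced to True.
  then x5 is forced to False.
  then x6 is forced to True.
So x1=T, x2=T, x3=T, x4=F, x5=F, x6=T, x7=T is a satisfying assignment.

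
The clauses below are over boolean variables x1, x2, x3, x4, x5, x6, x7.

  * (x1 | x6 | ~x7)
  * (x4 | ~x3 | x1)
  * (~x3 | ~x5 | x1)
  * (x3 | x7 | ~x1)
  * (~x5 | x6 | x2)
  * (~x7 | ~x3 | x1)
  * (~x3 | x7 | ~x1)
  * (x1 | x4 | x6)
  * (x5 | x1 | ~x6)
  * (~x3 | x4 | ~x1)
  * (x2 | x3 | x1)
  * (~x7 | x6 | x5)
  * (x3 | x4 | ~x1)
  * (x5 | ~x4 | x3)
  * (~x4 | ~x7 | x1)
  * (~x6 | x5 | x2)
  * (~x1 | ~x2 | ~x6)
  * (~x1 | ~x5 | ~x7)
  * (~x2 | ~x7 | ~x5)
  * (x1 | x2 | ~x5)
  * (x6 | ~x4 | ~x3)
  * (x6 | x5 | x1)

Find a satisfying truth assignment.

x1=F  x2=T  x3=F  x4=F  x5=T  x6=T  x7=F

Branch on x1: take x1 = False.
Set x2 = True and propagate.
Set x3 = False and propagate.
The remaining clauses are satisfied by x4 = False, x5 = True, x6 = True, x7 = False.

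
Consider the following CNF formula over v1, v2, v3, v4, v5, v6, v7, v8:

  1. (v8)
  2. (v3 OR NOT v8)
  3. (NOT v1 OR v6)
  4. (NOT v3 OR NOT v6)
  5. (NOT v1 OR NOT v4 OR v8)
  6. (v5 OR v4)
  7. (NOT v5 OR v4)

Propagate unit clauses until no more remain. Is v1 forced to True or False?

(v8) is a unit clause: v8 = True.
(v3 OR NOT v8): since v8 = True, the clause reduces to (v3). v3 = True.
In (NOT v3 OR NOT v6), NOT v3 is now false; NOT v6 must hold, so v6 = False.
From (v6 OR NOT v1) and v6 = False: v1 = False.

False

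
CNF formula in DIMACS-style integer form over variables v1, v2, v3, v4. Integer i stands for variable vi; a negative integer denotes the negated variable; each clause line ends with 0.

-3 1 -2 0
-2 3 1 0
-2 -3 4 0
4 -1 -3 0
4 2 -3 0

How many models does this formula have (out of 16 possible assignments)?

9

Case analysis on v3 and v2:
  v3=T, v2=T: remaining (v1,v4) ∈ {(T,T)} — 1.
  v3=T, v2=F: remaining (v1,v4) ∈ {(F,T); (T,T)} — 2.
  v3=F, v2=T: remaining (v1,v4) ∈ {(T,F); (T,T)} — 2.
  v3=F, v2=F: remaining (v1,v4) ∈ {(F,F); (F,T); (T,F); (T,T)} — 4.
Total: 1 + 2 + 2 + 4 = 9.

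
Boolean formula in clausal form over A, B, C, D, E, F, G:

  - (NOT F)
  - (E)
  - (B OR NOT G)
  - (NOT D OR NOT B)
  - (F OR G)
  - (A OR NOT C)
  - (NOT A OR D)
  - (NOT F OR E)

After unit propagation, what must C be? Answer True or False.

False

(NOT F) stands alone — F = False.
(E) stands alone — E = True.
(F OR G): since F = False, the clause reduces to (G). G = True.
(NOT G OR B): since G = True, the clause reduces to (B). B = True.
(NOT D OR NOT B) with B = True leaves only NOT D, so D = False.
From (D OR NOT A) and D = False: A = False.
(A OR NOT C) with A = False leaves only NOT C, so C = False.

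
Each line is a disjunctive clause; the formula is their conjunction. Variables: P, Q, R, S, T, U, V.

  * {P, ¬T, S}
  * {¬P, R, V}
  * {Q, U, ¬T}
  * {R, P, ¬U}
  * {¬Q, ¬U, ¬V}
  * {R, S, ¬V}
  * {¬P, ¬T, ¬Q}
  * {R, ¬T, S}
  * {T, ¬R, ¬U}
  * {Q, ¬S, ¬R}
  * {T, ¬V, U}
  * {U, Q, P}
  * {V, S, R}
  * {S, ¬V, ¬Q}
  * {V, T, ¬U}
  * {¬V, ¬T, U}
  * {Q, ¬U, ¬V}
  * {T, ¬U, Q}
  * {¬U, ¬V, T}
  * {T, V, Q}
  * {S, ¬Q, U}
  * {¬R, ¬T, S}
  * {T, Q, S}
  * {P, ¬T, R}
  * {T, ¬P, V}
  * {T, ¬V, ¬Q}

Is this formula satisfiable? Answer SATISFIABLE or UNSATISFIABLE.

Branch on P: take P = False.
Branch on Q: take Q = True.
Try R = True.
For the remaining variables, S = True, T = False, U = False, V = False works.
So P = F, Q = T, R = T, S = T, T = F, U = F, V = F is a satisfying assignment.

SATISFIABLE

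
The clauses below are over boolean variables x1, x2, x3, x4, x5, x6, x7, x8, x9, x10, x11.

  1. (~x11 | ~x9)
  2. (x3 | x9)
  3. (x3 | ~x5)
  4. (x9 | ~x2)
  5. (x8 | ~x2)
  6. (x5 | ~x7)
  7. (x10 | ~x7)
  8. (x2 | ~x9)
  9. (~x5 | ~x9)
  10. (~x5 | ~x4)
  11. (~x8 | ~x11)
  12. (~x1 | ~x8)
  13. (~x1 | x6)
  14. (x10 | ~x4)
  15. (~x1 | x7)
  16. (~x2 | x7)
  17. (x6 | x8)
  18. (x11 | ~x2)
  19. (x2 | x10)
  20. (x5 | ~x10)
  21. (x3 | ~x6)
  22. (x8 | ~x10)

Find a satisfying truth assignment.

x1=F, x2=F, x3=T, x4=F, x5=T, x6=F, x7=F, x8=T, x9=F, x10=T, x11=F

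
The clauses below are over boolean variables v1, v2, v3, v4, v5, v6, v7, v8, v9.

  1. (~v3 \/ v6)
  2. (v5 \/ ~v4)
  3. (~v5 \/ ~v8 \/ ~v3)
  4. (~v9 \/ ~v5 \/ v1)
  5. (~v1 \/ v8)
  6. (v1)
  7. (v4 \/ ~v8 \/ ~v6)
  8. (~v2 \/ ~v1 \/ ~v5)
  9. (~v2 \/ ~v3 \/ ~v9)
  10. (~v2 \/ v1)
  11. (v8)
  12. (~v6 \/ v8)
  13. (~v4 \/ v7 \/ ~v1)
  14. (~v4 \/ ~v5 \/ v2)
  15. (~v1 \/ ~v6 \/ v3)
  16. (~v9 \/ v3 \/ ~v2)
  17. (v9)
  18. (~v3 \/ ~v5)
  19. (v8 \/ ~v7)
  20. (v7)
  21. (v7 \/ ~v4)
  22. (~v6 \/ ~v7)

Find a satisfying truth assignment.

v1=T  v2=F  v3=F  v4=F  v5=T  v6=F  v7=T  v8=T  v9=T

Check each clause:
  1. (~v3 \/ v6) — ~v3 is true.
  2. (~v4 \/ v5) — ~v4 is true.
  3. (~v8 \/ ~v5 \/ ~v3) — ~v3 is true.
  4. (v1 \/ ~v5 \/ ~v9) — v1 is true.
  5. (~v1 \/ v8) — v8 is true.
  6. (v1) — v1 is true.
  7. (~v6 \/ ~v8 \/ v4) — ~v6 is true.
  8. (~v2 \/ ~v5 \/ ~v1) — ~v2 is true.
  9. (~v2 \/ ~v3 \/ ~v9) — ~v3 is true.
  10. (~v2 \/ v1) — v1 is true.
  11. (v8) — v8 is true.
  12. (~v6 \/ v8) — v8 is true.
  13. (~v1 \/ v7 \/ ~v4) — ~v4 is true.
  14. (v2 \/ ~v5 \/ ~v4) — ~v4 is true.
  15. (v3 \/ ~v6 \/ ~v1) — ~v6 is true.
  16. (~v2 \/ v3 \/ ~v9) — ~v2 is true.
  17. (v9) — v9 is true.
  18. (~v5 \/ ~v3) — ~v3 is true.
  19. (v8 \/ ~v7) — v8 is true.
  20. (v7) — v7 is true.
  21. (~v4 \/ v7) — ~v4 is true.
  22. (~v7 \/ ~v6) — ~v6 is true.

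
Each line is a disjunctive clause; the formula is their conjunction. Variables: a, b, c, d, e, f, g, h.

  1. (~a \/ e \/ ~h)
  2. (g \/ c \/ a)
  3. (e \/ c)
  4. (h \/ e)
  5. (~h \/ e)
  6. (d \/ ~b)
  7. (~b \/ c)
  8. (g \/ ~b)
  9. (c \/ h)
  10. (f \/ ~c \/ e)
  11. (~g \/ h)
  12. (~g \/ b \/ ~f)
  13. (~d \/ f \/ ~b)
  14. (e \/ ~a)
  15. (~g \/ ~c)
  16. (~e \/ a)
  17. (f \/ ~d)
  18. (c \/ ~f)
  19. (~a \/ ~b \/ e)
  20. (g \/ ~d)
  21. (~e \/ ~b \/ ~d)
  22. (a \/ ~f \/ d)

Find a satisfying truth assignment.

a=T  b=F  c=T  d=F  e=T  f=T  g=F  h=F

Set a = True and propagate.
  then e is forced to True.
The remaining clauses are satisfied by b = False, c = True, d = False, f = True, g = False, h = False.
Every clause has at least one true literal under this assignment.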